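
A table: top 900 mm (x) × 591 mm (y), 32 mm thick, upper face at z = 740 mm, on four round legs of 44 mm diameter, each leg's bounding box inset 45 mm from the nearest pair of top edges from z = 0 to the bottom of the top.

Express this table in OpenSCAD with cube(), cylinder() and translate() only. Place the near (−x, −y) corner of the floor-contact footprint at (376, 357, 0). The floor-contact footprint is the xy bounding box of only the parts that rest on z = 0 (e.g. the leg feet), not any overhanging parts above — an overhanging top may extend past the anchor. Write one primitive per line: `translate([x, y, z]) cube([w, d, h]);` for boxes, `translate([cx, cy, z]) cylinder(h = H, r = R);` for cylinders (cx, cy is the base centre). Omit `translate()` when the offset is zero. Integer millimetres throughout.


// leg_h = 740 - 32 = 708
translate([331, 312, 708]) cube([900, 591, 32]);
translate([398, 379, 0]) cylinder(h = 708, r = 22);
translate([1164, 379, 0]) cylinder(h = 708, r = 22);
translate([398, 836, 0]) cylinder(h = 708, r = 22);
translate([1164, 836, 0]) cylinder(h = 708, r = 22);


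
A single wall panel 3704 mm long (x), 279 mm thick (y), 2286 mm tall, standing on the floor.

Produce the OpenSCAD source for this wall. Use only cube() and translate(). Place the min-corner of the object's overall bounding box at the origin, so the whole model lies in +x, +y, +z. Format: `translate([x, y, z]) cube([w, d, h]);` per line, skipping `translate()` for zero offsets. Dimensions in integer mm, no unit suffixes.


cube([3704, 279, 2286]);


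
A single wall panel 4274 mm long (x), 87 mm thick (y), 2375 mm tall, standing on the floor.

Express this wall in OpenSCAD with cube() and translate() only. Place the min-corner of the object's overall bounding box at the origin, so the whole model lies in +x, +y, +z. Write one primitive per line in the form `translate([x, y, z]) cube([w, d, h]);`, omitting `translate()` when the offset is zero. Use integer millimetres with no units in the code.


cube([4274, 87, 2375]);


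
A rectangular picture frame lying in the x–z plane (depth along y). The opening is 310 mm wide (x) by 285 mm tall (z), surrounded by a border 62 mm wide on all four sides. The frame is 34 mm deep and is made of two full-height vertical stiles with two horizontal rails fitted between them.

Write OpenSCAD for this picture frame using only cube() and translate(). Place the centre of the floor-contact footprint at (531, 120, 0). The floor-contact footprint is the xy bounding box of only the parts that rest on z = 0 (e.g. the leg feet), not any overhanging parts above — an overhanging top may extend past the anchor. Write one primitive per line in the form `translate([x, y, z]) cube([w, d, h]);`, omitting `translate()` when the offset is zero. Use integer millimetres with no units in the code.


translate([314, 103, 0]) cube([62, 34, 409]);
translate([686, 103, 0]) cube([62, 34, 409]);
translate([376, 103, 0]) cube([310, 34, 62]);
translate([376, 103, 347]) cube([310, 34, 62]);


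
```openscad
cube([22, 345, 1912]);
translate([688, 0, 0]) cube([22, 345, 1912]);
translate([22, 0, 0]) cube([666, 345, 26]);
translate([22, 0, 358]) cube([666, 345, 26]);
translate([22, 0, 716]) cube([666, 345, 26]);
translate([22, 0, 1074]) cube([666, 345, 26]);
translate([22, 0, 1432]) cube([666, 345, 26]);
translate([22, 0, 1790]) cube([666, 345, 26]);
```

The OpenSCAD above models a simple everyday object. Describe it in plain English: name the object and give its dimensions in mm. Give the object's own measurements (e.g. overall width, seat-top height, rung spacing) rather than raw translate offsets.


An open bookshelf. Two side panels, each 22 mm thick, 345 mm deep and 1912 mm tall, stand 710 mm apart (outside-to-outside). Between them sit 6 shelves, each 26 mm thick and 345 mm deep, spanning the full gap between the sides. The bottom shelf rests on the floor (its underside at z = 0) and the clear gap between one shelf's top and the next shelf's underside is 332 mm.


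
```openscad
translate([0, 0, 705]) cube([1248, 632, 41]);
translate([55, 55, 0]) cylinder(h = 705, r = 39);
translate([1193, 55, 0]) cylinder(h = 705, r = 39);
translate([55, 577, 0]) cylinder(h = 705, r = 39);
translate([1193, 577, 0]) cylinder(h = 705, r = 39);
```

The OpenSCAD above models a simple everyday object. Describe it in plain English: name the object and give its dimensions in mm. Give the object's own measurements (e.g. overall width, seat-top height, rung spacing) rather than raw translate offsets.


A rectangular dining table. The top is 1248×632×41 mm with its upper surface at z = 746 mm. It stands on four round legs of 78 mm diameter, each leg's bounding box inset 16 mm from the nearest pair of top edges, running from the floor to the underside of the top.


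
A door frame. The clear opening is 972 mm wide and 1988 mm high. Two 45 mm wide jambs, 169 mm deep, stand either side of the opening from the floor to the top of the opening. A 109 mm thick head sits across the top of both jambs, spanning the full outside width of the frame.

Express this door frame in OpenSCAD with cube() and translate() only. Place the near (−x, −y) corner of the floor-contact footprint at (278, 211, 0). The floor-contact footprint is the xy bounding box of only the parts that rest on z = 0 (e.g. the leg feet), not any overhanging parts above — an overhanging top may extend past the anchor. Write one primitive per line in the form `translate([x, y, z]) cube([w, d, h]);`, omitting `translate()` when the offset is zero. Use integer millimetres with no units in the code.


translate([278, 211, 0]) cube([45, 169, 1988]);
translate([1295, 211, 0]) cube([45, 169, 1988]);
translate([278, 211, 1988]) cube([1062, 169, 109]);


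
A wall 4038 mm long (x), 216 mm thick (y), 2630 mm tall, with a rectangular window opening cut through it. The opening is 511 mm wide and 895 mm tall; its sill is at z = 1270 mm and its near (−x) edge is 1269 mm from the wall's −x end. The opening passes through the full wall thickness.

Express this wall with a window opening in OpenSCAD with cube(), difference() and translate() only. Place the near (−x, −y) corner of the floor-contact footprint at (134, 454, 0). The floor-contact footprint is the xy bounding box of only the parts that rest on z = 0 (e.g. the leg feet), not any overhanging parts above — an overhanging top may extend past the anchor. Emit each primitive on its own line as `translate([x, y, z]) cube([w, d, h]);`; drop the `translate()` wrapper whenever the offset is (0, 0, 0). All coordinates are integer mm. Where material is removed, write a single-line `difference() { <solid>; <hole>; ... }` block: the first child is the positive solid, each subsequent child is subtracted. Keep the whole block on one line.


difference() { translate([134, 454, 0]) cube([4038, 216, 2630]); translate([1403, 454, 1270]) cube([511, 216, 895]); }


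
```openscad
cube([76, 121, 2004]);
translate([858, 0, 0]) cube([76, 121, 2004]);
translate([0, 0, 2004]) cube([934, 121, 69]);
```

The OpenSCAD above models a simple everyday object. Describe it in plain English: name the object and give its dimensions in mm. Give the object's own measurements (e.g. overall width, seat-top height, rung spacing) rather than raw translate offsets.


A door frame. The clear opening is 782 mm wide and 2004 mm high. Two 76 mm wide jambs, 121 mm deep, stand either side of the opening from the floor to the top of the opening. A 69 mm thick head sits across the top of both jambs, spanning the full outside width of the frame.


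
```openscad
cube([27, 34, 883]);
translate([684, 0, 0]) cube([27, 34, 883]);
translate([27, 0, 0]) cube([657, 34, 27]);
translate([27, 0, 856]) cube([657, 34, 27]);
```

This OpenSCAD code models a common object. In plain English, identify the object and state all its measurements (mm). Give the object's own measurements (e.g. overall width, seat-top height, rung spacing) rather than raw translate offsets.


A rectangular picture frame lying in the x–z plane (depth along y). The opening is 657 mm wide (x) by 829 mm tall (z), surrounded by a border 27 mm wide on all four sides. The frame is 34 mm deep and is made of two full-height vertical stiles with two horizontal rails fitted between them.


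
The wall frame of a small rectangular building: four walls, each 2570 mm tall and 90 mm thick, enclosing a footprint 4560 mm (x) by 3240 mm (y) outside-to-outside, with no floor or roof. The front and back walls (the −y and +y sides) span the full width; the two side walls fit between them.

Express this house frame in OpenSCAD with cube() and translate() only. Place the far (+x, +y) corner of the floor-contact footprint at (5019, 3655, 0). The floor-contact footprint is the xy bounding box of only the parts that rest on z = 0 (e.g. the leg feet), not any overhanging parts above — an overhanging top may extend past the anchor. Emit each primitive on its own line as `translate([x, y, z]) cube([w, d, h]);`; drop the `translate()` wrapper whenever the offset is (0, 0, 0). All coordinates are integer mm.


translate([459, 415, 0]) cube([4560, 90, 2570]);
translate([459, 3565, 0]) cube([4560, 90, 2570]);
translate([459, 505, 0]) cube([90, 3060, 2570]);
translate([4929, 505, 0]) cube([90, 3060, 2570]);


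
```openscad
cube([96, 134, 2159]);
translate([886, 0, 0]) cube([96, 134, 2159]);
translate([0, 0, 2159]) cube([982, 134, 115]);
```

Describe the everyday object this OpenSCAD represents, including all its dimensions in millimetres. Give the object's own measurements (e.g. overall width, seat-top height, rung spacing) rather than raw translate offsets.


A door frame. The clear opening is 790 mm wide and 2159 mm high. Two 96 mm wide jambs, 134 mm deep, stand either side of the opening from the floor to the top of the opening. A 115 mm thick head sits across the top of both jambs, spanning the full outside width of the frame.


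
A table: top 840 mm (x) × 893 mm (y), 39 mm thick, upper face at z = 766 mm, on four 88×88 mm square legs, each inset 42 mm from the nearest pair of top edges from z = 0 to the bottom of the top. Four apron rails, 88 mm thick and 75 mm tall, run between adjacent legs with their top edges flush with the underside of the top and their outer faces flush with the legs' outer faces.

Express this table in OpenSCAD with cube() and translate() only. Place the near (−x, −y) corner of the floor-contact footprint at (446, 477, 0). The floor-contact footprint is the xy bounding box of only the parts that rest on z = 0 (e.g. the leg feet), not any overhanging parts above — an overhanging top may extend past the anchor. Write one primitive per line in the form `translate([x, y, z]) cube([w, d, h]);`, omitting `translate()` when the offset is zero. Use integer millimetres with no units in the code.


// leg_h = 766 - 39 = 727
// apron z = 727 - 75 = 652
translate([404, 435, 727]) cube([840, 893, 39]);
translate([446, 477, 0]) cube([88, 88, 727]);
translate([1114, 477, 0]) cube([88, 88, 727]);
translate([446, 1198, 0]) cube([88, 88, 727]);
translate([1114, 1198, 0]) cube([88, 88, 727]);
translate([534, 477, 652]) cube([580, 88, 75]);
translate([534, 1198, 652]) cube([580, 88, 75]);
translate([446, 565, 652]) cube([88, 633, 75]);
translate([1114, 565, 652]) cube([88, 633, 75]);


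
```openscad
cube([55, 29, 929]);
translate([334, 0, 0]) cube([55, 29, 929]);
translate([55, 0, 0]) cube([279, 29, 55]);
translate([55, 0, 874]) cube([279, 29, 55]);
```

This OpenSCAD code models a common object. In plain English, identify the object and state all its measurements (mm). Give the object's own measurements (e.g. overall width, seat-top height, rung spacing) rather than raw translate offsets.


A rectangular picture frame lying in the x–z plane (depth along y). The opening is 279 mm wide (x) by 819 mm tall (z), surrounded by a border 55 mm wide on all four sides. The frame is 29 mm deep and is made of two full-height vertical stiles with two horizontal rails fitted between them.


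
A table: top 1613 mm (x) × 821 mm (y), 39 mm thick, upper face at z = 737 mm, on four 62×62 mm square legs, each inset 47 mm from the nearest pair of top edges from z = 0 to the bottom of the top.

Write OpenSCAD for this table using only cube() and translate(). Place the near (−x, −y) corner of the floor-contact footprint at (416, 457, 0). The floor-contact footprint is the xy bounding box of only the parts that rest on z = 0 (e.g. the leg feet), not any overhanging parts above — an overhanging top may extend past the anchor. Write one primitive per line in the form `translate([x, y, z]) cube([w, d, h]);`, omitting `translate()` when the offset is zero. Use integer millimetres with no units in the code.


translate([369, 410, 698]) cube([1613, 821, 39]);
translate([416, 457, 0]) cube([62, 62, 698]);
translate([1873, 457, 0]) cube([62, 62, 698]);
translate([416, 1122, 0]) cube([62, 62, 698]);
translate([1873, 1122, 0]) cube([62, 62, 698]);


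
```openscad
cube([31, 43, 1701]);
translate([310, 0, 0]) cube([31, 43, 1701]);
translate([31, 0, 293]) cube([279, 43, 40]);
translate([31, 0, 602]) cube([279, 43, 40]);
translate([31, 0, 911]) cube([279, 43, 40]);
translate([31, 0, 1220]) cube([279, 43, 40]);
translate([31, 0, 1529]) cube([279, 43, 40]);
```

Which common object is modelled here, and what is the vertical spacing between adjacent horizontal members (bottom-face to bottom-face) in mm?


A ladder. The rung spacing is 309 mm.

Two tall 31×43 posts with 5 short bars between them — a ladder. Adjacent rungs sit at z = 293 and z = 602, so the spacing is 602 − 293 = 309 mm.


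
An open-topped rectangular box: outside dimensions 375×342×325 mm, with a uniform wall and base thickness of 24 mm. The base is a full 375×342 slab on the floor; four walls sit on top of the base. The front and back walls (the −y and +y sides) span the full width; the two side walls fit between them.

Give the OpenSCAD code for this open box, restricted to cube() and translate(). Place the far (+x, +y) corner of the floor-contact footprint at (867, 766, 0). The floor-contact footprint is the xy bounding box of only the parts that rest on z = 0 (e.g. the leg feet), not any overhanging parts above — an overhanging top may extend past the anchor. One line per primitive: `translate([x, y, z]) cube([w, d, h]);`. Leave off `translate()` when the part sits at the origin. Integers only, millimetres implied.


translate([492, 424, 0]) cube([375, 342, 24]);
translate([492, 424, 24]) cube([375, 24, 301]);
translate([492, 742, 24]) cube([375, 24, 301]);
translate([492, 448, 24]) cube([24, 294, 301]);
translate([843, 448, 24]) cube([24, 294, 301]);


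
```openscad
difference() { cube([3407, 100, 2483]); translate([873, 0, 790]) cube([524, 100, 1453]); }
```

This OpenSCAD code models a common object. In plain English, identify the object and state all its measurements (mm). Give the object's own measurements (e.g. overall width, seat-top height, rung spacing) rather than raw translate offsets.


A wall 3407 mm long (x), 100 mm thick (y), 2483 mm tall, with a rectangular window opening cut through it. The opening is 524 mm wide and 1453 mm tall; its sill is at z = 790 mm and its near (−x) edge is 873 mm from the wall's −x end. The opening passes through the full wall thickness.


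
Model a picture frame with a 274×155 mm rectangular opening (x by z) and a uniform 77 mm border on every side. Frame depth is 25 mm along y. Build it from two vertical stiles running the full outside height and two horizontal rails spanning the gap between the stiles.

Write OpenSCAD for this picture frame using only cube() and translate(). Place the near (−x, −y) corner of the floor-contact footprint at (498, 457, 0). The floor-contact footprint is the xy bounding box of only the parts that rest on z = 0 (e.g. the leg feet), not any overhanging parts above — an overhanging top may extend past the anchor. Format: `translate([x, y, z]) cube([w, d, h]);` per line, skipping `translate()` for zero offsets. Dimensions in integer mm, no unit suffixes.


translate([498, 457, 0]) cube([77, 25, 309]);
translate([849, 457, 0]) cube([77, 25, 309]);
translate([575, 457, 0]) cube([274, 25, 77]);
translate([575, 457, 232]) cube([274, 25, 77]);


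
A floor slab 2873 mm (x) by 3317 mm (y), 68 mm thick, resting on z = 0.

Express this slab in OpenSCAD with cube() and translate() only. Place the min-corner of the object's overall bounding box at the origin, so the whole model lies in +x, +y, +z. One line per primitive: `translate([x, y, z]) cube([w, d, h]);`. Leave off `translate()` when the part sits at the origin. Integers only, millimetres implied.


cube([2873, 3317, 68]);


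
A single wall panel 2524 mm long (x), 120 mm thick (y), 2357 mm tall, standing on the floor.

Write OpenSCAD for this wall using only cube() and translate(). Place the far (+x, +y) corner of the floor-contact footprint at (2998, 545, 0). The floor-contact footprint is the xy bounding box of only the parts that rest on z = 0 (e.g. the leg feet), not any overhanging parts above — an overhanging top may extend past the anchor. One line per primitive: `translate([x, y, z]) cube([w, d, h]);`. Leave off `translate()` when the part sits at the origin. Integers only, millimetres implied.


translate([474, 425, 0]) cube([2524, 120, 2357]);


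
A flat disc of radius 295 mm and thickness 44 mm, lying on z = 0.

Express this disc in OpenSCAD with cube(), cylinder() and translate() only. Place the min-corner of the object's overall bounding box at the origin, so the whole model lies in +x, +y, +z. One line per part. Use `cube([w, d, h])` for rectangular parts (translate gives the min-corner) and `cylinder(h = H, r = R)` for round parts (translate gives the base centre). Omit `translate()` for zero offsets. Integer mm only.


translate([295, 295, 0]) cylinder(h = 44, r = 295);


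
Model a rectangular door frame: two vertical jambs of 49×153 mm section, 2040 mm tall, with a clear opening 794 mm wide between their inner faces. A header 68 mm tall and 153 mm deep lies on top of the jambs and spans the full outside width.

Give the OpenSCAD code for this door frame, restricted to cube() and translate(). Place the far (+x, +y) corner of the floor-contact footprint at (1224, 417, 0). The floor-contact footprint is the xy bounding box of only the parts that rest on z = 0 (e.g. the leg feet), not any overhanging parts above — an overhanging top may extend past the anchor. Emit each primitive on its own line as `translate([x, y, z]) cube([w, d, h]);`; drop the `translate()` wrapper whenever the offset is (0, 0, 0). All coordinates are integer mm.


translate([332, 264, 0]) cube([49, 153, 2040]);
translate([1175, 264, 0]) cube([49, 153, 2040]);
translate([332, 264, 2040]) cube([892, 153, 68]);


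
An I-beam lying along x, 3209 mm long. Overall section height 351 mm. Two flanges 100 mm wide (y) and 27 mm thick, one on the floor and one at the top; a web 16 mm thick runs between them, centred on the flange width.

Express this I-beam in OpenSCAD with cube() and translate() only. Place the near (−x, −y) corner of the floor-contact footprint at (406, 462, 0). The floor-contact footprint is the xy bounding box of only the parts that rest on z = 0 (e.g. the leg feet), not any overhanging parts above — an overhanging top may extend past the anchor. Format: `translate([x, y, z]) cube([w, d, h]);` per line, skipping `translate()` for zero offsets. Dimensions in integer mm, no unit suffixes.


translate([406, 462, 0]) cube([3209, 100, 27]);
translate([406, 504, 27]) cube([3209, 16, 297]);
translate([406, 462, 324]) cube([3209, 100, 27]);


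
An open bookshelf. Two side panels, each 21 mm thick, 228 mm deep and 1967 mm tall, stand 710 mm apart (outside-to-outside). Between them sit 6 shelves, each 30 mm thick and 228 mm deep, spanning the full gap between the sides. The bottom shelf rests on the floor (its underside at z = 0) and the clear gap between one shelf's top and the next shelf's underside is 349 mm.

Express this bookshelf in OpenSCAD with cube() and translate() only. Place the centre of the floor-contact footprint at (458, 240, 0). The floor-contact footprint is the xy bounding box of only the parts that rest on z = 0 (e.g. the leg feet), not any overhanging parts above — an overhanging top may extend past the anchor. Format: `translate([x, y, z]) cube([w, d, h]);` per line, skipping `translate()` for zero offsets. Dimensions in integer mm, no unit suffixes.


translate([103, 126, 0]) cube([21, 228, 1967]);
translate([792, 126, 0]) cube([21, 228, 1967]);
translate([124, 126, 0]) cube([668, 228, 30]);
translate([124, 126, 379]) cube([668, 228, 30]);
translate([124, 126, 758]) cube([668, 228, 30]);
translate([124, 126, 1137]) cube([668, 228, 30]);
translate([124, 126, 1516]) cube([668, 228, 30]);
translate([124, 126, 1895]) cube([668, 228, 30]);


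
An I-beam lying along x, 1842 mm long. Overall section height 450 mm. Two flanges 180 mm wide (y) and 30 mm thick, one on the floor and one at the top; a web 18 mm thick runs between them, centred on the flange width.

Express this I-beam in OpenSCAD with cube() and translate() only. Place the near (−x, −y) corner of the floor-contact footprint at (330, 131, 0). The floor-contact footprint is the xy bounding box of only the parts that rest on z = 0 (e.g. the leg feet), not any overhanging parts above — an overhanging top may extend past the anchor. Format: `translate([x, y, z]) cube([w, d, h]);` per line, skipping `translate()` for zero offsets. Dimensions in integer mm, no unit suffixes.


translate([330, 131, 0]) cube([1842, 180, 30]);
translate([330, 212, 30]) cube([1842, 18, 390]);
translate([330, 131, 420]) cube([1842, 180, 30]);


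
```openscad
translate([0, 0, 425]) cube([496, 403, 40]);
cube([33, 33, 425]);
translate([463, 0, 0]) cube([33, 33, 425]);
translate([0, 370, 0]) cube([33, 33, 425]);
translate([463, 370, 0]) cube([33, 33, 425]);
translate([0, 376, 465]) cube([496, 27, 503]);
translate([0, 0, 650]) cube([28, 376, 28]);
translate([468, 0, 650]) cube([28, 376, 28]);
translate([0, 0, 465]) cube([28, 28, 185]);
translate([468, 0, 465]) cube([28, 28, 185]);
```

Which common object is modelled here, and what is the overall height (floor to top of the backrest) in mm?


A chair. The overall height is 968 mm.

A slab on four corner posts with a tall panel at the back — a chair. The seat slab sits at z = 425 with thickness 40, and the 503 mm backrest starts at the seat top, so the overall height is 425 + 40 + 503 = 968 mm.


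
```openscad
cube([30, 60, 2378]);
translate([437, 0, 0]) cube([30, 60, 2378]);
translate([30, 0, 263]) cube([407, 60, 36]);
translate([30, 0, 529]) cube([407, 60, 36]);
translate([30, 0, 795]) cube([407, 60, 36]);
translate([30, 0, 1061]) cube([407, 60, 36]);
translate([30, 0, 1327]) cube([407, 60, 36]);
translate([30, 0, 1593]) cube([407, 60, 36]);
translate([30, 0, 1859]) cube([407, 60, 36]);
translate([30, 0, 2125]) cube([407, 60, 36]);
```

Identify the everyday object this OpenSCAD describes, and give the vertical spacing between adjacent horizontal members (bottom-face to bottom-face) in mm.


A ladder. The rung spacing is 266 mm.

Two tall 30×60 posts with 8 short bars between them — a ladder. Adjacent rungs sit at z = 263 and z = 529, so the spacing is 529 − 263 = 266 mm.


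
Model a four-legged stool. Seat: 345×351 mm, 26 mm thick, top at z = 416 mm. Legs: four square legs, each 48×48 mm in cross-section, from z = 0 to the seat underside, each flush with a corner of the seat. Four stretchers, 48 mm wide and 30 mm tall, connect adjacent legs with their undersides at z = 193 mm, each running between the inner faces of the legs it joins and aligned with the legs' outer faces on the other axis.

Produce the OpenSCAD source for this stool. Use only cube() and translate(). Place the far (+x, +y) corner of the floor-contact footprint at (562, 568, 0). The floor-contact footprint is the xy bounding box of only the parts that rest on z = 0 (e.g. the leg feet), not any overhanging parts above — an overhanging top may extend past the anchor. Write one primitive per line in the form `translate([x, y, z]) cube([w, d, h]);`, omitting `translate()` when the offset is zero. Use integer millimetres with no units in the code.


translate([217, 217, 390]) cube([345, 351, 26]);
translate([217, 217, 0]) cube([48, 48, 390]);
translate([514, 217, 0]) cube([48, 48, 390]);
translate([217, 520, 0]) cube([48, 48, 390]);
translate([514, 520, 0]) cube([48, 48, 390]);
translate([265, 217, 193]) cube([249, 48, 30]);
translate([265, 520, 193]) cube([249, 48, 30]);
translate([217, 265, 193]) cube([48, 255, 30]);
translate([514, 265, 193]) cube([48, 255, 30]);


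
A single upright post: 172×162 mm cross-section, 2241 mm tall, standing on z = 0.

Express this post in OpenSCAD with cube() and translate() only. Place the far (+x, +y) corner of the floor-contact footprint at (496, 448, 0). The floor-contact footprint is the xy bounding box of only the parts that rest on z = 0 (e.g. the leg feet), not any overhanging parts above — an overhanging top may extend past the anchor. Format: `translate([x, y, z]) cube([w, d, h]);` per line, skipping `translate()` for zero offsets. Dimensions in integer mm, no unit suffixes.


translate([324, 286, 0]) cube([172, 162, 2241]);


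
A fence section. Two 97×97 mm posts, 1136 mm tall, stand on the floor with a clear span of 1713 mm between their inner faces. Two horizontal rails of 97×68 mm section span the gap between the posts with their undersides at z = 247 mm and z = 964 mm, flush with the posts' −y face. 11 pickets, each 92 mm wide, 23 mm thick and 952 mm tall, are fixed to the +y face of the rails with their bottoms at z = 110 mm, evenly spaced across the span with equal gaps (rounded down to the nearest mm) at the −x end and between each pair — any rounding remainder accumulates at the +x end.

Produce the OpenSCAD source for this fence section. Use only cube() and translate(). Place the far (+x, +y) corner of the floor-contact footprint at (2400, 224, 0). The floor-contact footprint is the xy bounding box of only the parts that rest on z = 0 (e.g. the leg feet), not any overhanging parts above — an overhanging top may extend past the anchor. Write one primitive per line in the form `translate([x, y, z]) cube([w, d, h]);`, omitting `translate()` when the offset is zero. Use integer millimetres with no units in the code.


translate([493, 127, 0]) cube([97, 97, 1136]);
translate([2303, 127, 0]) cube([97, 97, 1136]);
translate([590, 127, 247]) cube([1713, 97, 68]);
translate([590, 127, 964]) cube([1713, 97, 68]);
translate([648, 224, 110]) cube([92, 23, 952]);
translate([798, 224, 110]) cube([92, 23, 952]);
translate([948, 224, 110]) cube([92, 23, 952]);
translate([1098, 224, 110]) cube([92, 23, 952]);
translate([1248, 224, 110]) cube([92, 23, 952]);
translate([1398, 224, 110]) cube([92, 23, 952]);
translate([1548, 224, 110]) cube([92, 23, 952]);
translate([1698, 224, 110]) cube([92, 23, 952]);
translate([1848, 224, 110]) cube([92, 23, 952]);
translate([1998, 224, 110]) cube([92, 23, 952]);
translate([2148, 224, 110]) cube([92, 23, 952]);


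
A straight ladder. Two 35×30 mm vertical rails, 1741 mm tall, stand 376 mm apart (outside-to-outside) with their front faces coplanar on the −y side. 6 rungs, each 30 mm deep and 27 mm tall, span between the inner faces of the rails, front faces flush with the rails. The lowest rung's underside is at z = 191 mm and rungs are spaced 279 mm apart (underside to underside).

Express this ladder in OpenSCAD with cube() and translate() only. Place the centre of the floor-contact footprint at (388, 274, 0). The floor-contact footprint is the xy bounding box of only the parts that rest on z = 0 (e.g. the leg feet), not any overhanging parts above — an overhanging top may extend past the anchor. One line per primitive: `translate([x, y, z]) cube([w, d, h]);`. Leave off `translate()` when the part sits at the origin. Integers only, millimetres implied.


// rung span = 376 - 2*35 = 306
// rung[k] z = 191 + k*279
translate([200, 259, 0]) cube([35, 30, 1741]);
translate([541, 259, 0]) cube([35, 30, 1741]);
translate([235, 259, 191]) cube([306, 30, 27]);
translate([235, 259, 470]) cube([306, 30, 27]);
translate([235, 259, 749]) cube([306, 30, 27]);
translate([235, 259, 1028]) cube([306, 30, 27]);
translate([235, 259, 1307]) cube([306, 30, 27]);
translate([235, 259, 1586]) cube([306, 30, 27]);


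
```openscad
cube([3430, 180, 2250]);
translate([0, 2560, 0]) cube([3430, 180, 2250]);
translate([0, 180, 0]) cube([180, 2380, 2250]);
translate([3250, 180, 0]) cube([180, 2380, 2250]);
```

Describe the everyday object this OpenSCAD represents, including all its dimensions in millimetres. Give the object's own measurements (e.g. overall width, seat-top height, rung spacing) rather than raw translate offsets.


The wall frame of a small rectangular building: four walls, each 2250 mm tall and 180 mm thick, enclosing a footprint 3430 mm (x) by 2740 mm (y) outside-to-outside, with no floor or roof. The front and back walls (the −y and +y sides) span the full width; the two side walls fit between them.


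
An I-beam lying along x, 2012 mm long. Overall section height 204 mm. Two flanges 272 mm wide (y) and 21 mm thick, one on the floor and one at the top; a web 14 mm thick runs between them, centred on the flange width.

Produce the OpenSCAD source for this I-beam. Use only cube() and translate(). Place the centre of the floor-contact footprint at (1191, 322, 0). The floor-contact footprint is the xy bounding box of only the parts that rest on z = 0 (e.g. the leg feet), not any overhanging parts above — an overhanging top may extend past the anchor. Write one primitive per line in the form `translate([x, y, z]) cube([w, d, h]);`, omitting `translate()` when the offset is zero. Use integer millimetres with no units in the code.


translate([185, 186, 0]) cube([2012, 272, 21]);
translate([185, 315, 21]) cube([2012, 14, 162]);
translate([185, 186, 183]) cube([2012, 272, 21]);


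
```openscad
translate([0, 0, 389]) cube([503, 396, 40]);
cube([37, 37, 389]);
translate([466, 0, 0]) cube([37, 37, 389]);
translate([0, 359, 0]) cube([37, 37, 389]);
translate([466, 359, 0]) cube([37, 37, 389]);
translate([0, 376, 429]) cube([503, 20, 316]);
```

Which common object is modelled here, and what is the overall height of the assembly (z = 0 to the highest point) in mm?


A chair. The overall height is 745 mm.

A slab on four corner posts with a tall panel at the back — a chair. The seat slab sits at z = 389 with thickness 40, and the 316 mm backrest starts at the seat top, so the overall height is 389 + 40 + 316 = 745 mm.


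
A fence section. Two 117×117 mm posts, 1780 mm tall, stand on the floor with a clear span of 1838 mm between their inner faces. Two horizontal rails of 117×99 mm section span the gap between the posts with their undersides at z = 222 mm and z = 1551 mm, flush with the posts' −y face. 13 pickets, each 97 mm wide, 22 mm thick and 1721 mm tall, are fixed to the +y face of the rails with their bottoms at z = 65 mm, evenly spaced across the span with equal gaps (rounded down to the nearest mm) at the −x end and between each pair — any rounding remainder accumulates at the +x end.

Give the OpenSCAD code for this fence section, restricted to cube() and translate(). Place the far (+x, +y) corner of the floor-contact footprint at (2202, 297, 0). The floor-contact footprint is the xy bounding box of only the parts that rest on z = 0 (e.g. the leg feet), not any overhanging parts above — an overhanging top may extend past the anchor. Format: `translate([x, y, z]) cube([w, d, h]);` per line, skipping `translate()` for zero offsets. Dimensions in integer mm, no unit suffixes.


translate([130, 180, 0]) cube([117, 117, 1780]);
translate([2085, 180, 0]) cube([117, 117, 1780]);
translate([247, 180, 222]) cube([1838, 117, 99]);
translate([247, 180, 1551]) cube([1838, 117, 99]);
translate([288, 297, 65]) cube([97, 22, 1721]);
translate([426, 297, 65]) cube([97, 22, 1721]);
translate([564, 297, 65]) cube([97, 22, 1721]);
translate([702, 297, 65]) cube([97, 22, 1721]);
translate([840, 297, 65]) cube([97, 22, 1721]);
translate([978, 297, 65]) cube([97, 22, 1721]);
translate([1116, 297, 65]) cube([97, 22, 1721]);
translate([1254, 297, 65]) cube([97, 22, 1721]);
translate([1392, 297, 65]) cube([97, 22, 1721]);
translate([1530, 297, 65]) cube([97, 22, 1721]);
translate([1668, 297, 65]) cube([97, 22, 1721]);
translate([1806, 297, 65]) cube([97, 22, 1721]);
translate([1944, 297, 65]) cube([97, 22, 1721]);


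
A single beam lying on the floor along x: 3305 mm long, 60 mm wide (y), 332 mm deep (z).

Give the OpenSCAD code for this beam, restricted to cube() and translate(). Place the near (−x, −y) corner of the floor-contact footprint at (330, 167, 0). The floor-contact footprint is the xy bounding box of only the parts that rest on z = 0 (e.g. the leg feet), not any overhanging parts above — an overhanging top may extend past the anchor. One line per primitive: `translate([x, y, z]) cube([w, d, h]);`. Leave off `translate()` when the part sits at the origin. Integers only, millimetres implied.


translate([330, 167, 0]) cube([3305, 60, 332]);


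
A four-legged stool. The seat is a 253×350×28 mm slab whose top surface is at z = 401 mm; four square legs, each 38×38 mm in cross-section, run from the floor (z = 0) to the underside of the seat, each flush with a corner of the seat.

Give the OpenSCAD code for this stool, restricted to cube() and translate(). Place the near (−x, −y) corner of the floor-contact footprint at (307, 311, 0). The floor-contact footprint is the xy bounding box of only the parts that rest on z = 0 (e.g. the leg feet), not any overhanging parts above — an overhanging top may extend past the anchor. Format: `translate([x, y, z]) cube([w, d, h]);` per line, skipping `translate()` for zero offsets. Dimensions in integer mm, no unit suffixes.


translate([307, 311, 373]) cube([253, 350, 28]);
translate([307, 311, 0]) cube([38, 38, 373]);
translate([522, 311, 0]) cube([38, 38, 373]);
translate([307, 623, 0]) cube([38, 38, 373]);
translate([522, 623, 0]) cube([38, 38, 373]);


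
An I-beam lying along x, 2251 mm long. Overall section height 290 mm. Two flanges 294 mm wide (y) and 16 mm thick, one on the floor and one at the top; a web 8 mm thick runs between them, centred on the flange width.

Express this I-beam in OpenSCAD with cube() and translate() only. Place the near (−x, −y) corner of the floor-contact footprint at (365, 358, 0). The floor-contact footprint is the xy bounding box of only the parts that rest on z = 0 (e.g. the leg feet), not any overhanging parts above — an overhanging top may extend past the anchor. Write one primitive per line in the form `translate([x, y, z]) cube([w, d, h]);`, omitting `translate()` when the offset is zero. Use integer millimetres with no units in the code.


translate([365, 358, 0]) cube([2251, 294, 16]);
translate([365, 501, 16]) cube([2251, 8, 258]);
translate([365, 358, 274]) cube([2251, 294, 16]);


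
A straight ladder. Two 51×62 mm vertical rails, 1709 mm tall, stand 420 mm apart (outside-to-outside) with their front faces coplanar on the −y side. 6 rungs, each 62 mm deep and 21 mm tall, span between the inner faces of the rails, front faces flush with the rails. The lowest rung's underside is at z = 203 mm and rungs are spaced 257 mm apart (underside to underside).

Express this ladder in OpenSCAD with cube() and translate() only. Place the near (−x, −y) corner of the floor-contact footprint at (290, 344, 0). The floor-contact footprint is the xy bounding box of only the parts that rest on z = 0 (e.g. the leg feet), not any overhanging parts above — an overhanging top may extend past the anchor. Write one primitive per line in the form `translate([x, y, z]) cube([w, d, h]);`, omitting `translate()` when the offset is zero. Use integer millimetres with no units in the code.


translate([290, 344, 0]) cube([51, 62, 1709]);
translate([659, 344, 0]) cube([51, 62, 1709]);
translate([341, 344, 203]) cube([318, 62, 21]);
translate([341, 344, 460]) cube([318, 62, 21]);
translate([341, 344, 717]) cube([318, 62, 21]);
translate([341, 344, 974]) cube([318, 62, 21]);
translate([341, 344, 1231]) cube([318, 62, 21]);
translate([341, 344, 1488]) cube([318, 62, 21]);


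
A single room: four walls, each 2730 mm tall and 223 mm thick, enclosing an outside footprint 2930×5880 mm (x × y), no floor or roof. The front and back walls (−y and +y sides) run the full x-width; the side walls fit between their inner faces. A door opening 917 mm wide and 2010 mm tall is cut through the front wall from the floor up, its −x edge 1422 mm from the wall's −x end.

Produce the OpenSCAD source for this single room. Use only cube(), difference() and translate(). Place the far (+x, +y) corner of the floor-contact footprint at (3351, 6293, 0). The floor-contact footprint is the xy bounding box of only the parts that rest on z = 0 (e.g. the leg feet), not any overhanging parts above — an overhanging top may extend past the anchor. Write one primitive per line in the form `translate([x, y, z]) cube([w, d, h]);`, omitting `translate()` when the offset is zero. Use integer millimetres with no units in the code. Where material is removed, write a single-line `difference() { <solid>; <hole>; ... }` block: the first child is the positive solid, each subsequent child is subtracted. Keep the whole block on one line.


difference() { translate([421, 413, 0]) cube([2930, 223, 2730]); translate([1843, 413, 0]) cube([917, 223, 2010]); }
translate([421, 6070, 0]) cube([2930, 223, 2730]);
translate([421, 636, 0]) cube([223, 5434, 2730]);
translate([3128, 636, 0]) cube([223, 5434, 2730]);


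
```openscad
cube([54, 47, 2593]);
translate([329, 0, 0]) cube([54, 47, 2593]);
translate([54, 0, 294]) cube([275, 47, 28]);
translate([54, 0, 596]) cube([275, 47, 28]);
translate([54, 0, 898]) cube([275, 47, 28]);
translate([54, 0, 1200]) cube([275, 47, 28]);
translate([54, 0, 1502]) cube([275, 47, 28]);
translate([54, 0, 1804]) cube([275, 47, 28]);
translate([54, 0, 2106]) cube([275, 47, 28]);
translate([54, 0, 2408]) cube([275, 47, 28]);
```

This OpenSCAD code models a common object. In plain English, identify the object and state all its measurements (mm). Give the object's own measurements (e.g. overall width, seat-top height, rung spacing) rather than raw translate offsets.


A straight ladder. Two 54×47 mm vertical rails, 2593 mm tall, stand 383 mm apart (outside-to-outside) with their front faces coplanar on the −y side. 8 rungs, each 47 mm deep and 28 mm tall, span between the inner faces of the rails, front faces flush with the rails. The lowest rung's underside is at z = 294 mm and rungs are spaced 302 mm apart (underside to underside).


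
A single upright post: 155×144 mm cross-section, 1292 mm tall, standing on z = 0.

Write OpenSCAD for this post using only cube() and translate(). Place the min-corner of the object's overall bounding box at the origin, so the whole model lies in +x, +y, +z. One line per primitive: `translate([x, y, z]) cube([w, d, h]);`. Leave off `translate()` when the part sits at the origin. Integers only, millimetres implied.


cube([155, 144, 1292]);


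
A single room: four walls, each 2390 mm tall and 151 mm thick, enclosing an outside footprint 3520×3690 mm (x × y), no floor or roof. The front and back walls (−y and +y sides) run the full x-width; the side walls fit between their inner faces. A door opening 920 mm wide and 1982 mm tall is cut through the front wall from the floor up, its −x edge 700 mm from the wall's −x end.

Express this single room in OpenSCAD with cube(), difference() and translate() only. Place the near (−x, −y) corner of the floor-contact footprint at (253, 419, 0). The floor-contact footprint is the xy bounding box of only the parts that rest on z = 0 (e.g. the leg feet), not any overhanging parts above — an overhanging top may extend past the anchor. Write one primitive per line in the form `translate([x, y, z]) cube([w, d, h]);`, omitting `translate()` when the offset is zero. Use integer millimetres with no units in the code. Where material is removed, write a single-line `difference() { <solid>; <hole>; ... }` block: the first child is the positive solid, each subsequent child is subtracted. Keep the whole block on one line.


difference() { translate([253, 419, 0]) cube([3520, 151, 2390]); translate([953, 419, 0]) cube([920, 151, 1982]); }
translate([253, 3958, 0]) cube([3520, 151, 2390]);
translate([253, 570, 0]) cube([151, 3388, 2390]);
translate([3622, 570, 0]) cube([151, 3388, 2390]);
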